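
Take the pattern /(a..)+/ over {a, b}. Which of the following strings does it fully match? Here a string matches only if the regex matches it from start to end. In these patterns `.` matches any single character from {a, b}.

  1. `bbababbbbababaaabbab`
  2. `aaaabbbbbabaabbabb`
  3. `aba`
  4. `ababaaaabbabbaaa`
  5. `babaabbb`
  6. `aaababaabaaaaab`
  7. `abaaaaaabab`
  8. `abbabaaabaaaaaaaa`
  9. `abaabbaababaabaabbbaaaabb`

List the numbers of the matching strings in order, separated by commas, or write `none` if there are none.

3

1 → no match — must start with `a`
2 → no match
3 → match
4 → no match
5 → no match — must start with `a`
6 → no match
7 → no match
8 → no match
9 → no match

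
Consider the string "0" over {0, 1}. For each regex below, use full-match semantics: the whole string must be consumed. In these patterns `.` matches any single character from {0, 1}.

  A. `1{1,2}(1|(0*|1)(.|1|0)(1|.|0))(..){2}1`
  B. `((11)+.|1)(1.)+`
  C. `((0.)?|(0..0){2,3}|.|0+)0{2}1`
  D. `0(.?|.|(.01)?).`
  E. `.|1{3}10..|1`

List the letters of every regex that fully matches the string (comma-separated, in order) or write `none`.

A → no match — must start with "1"
B → no match
C → no match — must end with "01"
D → no match
E → match

E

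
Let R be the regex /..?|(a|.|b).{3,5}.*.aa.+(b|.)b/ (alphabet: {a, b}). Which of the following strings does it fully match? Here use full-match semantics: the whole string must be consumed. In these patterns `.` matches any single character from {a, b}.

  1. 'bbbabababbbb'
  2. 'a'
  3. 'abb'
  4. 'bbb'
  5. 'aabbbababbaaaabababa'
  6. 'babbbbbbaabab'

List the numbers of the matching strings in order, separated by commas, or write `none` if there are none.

1 → no match
2 → match
3 → no match
4 → no match
5 → no match
6 → match

2, 6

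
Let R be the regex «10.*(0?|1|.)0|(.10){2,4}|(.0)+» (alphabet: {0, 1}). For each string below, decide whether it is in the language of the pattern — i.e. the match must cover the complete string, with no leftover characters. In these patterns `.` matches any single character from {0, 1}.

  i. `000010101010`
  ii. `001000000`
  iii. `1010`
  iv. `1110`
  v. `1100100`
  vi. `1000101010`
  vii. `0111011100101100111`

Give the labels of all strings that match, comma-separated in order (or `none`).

i, iii, vi

i. `000010101010` → match
ii. `001000000` → no match
iii. `1010` → match
iv. `1110` → no match
v. `1100100` → no match
vi. `1000101010` → match
vii → no match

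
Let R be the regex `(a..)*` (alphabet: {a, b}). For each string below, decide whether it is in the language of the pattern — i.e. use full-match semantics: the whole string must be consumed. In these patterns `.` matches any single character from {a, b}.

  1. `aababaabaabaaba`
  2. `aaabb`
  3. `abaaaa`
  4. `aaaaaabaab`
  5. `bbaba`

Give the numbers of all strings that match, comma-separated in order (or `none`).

1 → match
2 → no match
3 → match
4 → no match
5 → no match

1, 3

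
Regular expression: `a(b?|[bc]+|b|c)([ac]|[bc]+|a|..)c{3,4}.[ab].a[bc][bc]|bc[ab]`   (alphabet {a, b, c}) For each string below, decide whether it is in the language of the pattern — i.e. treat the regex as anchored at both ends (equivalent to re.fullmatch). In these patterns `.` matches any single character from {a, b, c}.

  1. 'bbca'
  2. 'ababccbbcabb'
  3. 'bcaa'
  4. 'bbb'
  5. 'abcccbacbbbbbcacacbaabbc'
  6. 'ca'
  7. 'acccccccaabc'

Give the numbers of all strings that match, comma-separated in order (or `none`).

1 → no match
2 → no match
3 → no match
4 → no match
5 → no match
6 → no match
7 → no match

none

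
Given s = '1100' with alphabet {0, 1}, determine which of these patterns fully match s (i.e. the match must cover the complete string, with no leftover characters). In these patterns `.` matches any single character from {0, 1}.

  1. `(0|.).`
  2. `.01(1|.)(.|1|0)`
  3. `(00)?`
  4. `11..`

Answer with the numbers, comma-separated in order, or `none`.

4

1 → no match
2 → no match
3 → no match
4 → match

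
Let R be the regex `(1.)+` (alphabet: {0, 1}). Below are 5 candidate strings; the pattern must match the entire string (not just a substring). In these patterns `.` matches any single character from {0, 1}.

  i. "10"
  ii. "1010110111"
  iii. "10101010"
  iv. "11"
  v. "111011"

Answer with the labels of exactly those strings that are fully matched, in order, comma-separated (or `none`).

i → match
ii → no match
iii → match
iv → match
v → match

i, iii, iv, v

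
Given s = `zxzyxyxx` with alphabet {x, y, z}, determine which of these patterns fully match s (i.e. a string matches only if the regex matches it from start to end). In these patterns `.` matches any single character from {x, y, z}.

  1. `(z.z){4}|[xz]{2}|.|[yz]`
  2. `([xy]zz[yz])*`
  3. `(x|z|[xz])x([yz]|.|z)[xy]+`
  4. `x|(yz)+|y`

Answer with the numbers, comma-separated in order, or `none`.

3

1 → no match
2 → no match
3 → match
4 → no match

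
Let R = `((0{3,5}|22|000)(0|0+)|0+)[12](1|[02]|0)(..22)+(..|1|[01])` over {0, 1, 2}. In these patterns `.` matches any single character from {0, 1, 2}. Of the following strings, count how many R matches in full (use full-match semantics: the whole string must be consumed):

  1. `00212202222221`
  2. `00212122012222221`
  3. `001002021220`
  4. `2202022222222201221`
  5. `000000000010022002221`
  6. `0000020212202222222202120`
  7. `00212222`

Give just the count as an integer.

1 → no match
2 → match
3. `001002021220` → no match
4 → no match
5 → no match
6 → no match
7. `00212222` → no match
Total matched: 1

1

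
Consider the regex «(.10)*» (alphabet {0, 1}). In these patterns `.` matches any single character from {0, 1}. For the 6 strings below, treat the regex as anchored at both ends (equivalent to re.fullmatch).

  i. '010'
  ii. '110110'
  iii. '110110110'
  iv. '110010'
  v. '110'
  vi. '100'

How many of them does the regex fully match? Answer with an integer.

i → match
ii → match
iii → match
iv → match
v → match
vi → no match
Total matched: 5

5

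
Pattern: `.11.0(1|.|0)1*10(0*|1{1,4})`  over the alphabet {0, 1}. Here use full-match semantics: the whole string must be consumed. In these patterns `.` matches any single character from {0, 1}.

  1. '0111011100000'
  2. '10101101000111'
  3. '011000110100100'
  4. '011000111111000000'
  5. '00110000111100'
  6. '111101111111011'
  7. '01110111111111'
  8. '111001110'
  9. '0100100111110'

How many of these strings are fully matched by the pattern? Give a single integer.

4

1 → match
2 → no match
3 → no match
4 → match
5 → no match
6 → match
7 → no match
8. '111001110' → match
9 → no match
Total matched: 4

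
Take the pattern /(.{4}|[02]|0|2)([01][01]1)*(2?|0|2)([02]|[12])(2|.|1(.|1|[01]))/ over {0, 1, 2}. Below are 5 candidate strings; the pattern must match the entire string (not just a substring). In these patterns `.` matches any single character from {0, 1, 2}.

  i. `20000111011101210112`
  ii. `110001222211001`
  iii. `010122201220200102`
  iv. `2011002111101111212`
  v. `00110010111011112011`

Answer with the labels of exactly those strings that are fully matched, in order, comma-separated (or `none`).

i → no match
ii → no match
iii → no match
iv → no match
v → match

v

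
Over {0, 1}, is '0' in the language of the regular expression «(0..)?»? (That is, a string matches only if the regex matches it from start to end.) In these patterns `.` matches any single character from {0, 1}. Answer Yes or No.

No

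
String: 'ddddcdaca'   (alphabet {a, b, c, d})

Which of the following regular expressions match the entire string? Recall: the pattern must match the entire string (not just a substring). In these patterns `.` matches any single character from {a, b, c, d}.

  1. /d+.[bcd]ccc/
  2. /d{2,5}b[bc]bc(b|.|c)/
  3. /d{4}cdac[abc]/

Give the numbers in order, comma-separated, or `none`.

3

1 → no match — must end with 'ccc'
2 → no match
3 → match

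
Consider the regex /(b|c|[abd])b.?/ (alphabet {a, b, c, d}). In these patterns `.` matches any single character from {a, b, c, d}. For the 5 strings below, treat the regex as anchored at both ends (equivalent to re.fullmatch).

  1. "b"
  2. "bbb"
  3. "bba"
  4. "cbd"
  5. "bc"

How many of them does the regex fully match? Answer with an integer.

1 → no match
2 → match
3 → match
4 → match
5 → no match
Total matched: 3

3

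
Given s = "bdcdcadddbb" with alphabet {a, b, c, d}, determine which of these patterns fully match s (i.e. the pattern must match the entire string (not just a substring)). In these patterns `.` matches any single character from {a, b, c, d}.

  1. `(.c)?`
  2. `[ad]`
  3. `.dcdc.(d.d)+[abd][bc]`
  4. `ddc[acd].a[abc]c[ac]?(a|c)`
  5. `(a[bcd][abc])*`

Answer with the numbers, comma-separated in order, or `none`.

1 → no match
2 → no match
3 → match
4 → no match — must start with "ddc"
5 → no match

3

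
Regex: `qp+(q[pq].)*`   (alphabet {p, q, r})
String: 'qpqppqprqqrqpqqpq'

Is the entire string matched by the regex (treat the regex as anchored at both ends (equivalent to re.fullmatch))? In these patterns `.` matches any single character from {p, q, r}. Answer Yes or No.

Yes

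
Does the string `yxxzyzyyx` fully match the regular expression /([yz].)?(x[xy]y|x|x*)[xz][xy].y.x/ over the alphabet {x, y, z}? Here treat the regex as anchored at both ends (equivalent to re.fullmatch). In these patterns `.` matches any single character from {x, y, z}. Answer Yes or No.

Yes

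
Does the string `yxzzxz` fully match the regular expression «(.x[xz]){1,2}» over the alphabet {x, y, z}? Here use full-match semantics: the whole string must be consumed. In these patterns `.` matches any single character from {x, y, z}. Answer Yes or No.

Yes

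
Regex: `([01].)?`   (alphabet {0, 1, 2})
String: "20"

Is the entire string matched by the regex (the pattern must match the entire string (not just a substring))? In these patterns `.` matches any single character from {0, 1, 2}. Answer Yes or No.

No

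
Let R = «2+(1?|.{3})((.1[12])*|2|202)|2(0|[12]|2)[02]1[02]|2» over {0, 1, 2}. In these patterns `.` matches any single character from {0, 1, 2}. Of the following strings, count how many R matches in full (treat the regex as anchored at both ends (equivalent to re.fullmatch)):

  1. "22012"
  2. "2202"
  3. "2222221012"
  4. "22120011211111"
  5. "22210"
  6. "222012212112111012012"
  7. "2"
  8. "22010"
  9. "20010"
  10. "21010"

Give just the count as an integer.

1 → match
2 → match
3 → match
4 → match
5 → match
6 → match
7 → match
8 → match
9 → match
10 → match
Total matched: 10

10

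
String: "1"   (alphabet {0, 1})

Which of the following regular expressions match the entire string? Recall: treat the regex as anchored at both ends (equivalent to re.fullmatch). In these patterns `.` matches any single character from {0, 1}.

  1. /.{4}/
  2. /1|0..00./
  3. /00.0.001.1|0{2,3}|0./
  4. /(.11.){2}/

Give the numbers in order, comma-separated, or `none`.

1 → no match
2 → match
3 → no match
4 → no match

2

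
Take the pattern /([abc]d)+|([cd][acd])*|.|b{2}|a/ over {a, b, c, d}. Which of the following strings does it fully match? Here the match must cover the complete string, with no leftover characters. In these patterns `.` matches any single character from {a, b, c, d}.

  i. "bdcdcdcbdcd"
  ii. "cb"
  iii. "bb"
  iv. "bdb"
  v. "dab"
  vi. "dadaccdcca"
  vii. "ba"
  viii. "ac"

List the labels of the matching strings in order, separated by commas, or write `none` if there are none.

iii, vi

i → no match
ii → no match
iii → match
iv → no match
v → no match
vi → match
vii → no match
viii → no match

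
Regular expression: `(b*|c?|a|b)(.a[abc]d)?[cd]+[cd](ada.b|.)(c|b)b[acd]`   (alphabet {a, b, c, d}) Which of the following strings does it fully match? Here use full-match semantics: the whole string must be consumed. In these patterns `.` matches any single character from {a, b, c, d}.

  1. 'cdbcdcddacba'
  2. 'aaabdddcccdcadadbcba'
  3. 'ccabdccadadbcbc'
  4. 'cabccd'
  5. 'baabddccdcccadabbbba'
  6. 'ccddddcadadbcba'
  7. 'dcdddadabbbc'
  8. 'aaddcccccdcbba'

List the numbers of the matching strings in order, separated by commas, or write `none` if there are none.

2, 3, 5, 6

1. 'cdbcdcddacba' → no match
2 → match
3 → match
4. 'cabccd' → no match
5 → match
6 → match
7. 'dcdddadabbbc' → no match
8 → no match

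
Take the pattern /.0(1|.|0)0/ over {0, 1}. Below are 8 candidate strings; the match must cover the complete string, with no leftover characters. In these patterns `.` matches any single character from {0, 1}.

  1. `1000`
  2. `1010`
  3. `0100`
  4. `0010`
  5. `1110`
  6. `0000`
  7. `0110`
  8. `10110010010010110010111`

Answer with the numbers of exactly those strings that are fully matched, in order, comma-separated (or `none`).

1, 2, 4, 6

1. `1000` → match
2. `1010` → match
3. `0100` → no match
4. `0010` → match
5. `1110` → no match
6. `0000` → match
7. `0110` → no match
8 → no match — must end with `0`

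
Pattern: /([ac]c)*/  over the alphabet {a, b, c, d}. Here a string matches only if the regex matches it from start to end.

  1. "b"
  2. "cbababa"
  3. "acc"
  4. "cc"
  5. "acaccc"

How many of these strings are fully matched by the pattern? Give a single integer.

2

1. "b" → no match
2. "cbababa" → no match
3. "acc" → no match
4. "cc" → match
5. "acaccc" → match
Total matched: 2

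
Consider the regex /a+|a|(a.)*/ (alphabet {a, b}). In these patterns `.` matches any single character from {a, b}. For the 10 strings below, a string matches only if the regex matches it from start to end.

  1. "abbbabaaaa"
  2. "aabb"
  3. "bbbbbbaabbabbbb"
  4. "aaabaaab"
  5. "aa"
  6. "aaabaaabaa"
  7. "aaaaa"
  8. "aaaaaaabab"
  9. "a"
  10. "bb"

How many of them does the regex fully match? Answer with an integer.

6

1 → no match
2 → no match
3 → no match
4 → match
5 → match
6 → match
7 → match
8 → match
9 → match
10 → no match
Total matched: 6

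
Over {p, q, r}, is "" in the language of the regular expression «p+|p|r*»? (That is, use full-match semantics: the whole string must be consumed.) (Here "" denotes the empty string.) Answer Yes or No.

Yes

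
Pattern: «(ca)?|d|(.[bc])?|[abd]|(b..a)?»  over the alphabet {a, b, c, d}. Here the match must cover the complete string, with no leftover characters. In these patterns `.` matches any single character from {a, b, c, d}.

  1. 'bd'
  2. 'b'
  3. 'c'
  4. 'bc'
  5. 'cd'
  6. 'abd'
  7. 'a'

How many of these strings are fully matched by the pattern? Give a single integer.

1 → no match
2 → match
3 → no match
4 → match
5 → no match
6 → no match
7 → match
Total matched: 3

3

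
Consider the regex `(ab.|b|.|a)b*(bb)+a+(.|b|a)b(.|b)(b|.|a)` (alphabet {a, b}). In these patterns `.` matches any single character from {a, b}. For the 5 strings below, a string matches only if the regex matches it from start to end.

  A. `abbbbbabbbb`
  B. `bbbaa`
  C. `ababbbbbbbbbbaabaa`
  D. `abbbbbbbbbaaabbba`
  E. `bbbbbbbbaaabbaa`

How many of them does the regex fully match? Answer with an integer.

A → match
B → no match
C → match
D → match
E → match
Total matched: 4

4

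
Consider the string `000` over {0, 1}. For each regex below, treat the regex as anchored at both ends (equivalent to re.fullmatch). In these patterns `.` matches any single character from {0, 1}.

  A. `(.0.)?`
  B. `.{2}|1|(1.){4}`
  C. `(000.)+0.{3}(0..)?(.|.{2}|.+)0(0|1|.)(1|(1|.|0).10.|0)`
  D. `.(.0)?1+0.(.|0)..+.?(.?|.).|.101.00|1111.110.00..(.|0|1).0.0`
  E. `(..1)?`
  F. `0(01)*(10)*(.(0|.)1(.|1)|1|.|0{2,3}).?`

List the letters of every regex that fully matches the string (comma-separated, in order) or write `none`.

A, F

A → match
B → no match
C → no match
D → no match
E → no match
F → match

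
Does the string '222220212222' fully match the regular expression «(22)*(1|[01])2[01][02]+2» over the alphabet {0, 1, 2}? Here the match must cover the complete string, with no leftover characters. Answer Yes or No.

No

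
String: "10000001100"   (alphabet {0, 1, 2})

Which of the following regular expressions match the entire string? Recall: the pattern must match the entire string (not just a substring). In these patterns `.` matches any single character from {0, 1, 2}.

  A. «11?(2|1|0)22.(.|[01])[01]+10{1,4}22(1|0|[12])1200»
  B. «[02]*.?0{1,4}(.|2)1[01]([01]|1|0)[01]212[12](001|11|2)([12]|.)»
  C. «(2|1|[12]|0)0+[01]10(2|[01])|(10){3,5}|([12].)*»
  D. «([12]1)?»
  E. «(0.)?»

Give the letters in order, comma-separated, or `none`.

A → no match — must end with "1200"
B → no match
C → match
D → no match
E → no match

C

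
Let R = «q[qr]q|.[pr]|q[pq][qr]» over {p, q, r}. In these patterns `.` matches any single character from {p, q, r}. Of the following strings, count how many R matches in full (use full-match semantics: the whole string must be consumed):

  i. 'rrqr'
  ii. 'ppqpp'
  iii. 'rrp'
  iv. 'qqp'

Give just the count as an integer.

i → no match
ii → no match
iii → no match
iv → no match
Total matched: 0

0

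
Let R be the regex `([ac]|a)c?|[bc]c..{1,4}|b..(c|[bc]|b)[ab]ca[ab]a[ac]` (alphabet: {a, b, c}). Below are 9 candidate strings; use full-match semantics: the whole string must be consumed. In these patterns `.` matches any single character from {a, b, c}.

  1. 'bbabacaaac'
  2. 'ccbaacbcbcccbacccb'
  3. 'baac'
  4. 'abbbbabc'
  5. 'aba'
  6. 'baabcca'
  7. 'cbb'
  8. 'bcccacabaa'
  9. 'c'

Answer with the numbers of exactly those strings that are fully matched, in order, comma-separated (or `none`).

1. 'bbabacaaac' → match
2 → no match
3. 'baac' → no match
4. 'abbbbabc' → no match
5. 'aba' → no match
6. 'baabcca' → no match
7. 'cbb' → no match
8. 'bcccacabaa' → match
9. 'c' → match

1, 8, 9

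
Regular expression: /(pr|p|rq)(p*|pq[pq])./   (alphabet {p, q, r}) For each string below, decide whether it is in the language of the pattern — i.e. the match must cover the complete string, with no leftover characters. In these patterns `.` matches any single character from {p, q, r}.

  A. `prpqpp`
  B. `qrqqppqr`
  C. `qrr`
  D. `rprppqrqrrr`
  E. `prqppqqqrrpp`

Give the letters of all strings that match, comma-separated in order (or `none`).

A

A → match
B → no match
C → no match
D → no match
E → no match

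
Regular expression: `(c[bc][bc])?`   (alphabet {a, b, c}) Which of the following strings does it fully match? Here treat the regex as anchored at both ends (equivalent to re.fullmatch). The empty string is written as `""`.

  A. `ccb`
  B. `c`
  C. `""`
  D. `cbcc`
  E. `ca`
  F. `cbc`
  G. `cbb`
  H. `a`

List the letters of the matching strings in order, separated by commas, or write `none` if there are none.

A → match
B → no match
C → match
D → no match
E → no match
F → match
G → match
H → no match

A, C, F, G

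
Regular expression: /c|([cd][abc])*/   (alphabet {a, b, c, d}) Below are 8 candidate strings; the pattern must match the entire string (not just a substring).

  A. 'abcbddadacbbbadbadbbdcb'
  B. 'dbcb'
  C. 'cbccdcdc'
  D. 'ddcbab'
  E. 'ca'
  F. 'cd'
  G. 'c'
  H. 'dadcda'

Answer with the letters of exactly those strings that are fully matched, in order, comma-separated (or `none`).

A → no match
B → match
C → match
D → no match
E → match
F → no match
G → match
H → match

B, C, E, G, H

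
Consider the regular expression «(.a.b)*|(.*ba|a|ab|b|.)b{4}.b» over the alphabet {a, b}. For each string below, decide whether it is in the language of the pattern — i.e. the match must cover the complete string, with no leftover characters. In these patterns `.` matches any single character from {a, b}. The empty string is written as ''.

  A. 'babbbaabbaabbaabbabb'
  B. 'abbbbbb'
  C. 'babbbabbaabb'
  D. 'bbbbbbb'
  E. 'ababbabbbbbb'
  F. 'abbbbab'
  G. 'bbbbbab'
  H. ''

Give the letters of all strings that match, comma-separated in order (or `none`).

A, B, C, D, E, F, G, H

A → match
B → match
C → match
D → match
E → match
F → match
G → match
H → match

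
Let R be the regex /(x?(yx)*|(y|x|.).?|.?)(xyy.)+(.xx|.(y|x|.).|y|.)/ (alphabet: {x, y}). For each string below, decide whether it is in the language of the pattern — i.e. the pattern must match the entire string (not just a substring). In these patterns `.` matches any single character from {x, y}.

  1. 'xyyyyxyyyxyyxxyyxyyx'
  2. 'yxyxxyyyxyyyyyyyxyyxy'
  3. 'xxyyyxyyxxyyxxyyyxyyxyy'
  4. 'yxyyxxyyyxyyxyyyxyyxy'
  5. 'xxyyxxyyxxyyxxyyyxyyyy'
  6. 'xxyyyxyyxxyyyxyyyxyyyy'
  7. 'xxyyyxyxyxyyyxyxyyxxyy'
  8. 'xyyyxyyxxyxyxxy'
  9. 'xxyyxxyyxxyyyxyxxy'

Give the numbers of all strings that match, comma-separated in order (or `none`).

5, 6

1 → no match
2 → no match
3 → no match
4 → no match
5 → match
6 → match
7 → no match
8 → no match
9 → no match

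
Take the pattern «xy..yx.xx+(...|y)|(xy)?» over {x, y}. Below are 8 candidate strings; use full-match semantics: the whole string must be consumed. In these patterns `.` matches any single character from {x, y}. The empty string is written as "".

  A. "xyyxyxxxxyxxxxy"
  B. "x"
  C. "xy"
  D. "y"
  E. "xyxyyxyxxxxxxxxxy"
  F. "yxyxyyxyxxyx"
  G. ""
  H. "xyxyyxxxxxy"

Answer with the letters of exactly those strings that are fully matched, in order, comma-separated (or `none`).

C, E, G, H

A → no match
B → no match
C → match
D → no match
E → match
F → no match
G → match
H → match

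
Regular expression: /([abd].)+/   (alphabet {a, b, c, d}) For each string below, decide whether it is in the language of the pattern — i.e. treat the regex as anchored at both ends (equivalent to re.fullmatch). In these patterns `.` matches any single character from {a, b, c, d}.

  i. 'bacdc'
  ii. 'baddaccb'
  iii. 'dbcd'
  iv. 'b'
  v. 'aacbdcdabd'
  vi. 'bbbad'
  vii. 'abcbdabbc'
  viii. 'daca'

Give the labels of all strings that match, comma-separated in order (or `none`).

i → no match
ii → no match
iii → no match
iv → no match
v → no match
vi → no match
vii → no match
viii → no match

none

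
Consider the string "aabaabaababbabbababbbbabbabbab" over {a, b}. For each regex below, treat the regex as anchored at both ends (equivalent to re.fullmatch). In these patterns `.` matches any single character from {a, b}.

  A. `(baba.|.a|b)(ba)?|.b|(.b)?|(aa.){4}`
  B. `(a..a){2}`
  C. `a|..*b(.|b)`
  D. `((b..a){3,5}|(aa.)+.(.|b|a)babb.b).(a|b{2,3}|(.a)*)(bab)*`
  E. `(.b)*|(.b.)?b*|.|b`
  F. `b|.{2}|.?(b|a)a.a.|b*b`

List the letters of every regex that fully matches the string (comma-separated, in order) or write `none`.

D

A → no match
B → no match — must end with "a"
C → no match
D → match
E → no match
F → no match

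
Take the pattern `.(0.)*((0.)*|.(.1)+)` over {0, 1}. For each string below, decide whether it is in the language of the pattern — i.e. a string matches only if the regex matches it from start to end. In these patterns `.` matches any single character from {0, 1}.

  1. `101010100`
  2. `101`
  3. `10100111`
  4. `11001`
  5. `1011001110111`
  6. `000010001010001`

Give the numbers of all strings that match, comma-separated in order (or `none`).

1 → match
2 → match
3 → match
4 → no match
5 → no match
6 → match

1, 2, 3, 6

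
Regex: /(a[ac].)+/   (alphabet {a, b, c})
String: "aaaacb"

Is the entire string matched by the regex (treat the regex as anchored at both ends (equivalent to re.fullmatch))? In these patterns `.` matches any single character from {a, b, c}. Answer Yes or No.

Yes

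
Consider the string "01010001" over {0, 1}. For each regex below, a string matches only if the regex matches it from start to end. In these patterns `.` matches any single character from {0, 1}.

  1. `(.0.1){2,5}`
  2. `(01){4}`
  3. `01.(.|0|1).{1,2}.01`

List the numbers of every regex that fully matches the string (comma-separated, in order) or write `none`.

1 → no match
2 → no match
3 → match

3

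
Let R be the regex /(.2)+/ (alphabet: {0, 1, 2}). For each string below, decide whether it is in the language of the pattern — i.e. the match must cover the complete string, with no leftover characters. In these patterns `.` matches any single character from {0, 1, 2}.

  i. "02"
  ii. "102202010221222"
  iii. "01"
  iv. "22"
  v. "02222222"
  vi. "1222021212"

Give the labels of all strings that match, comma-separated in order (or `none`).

i, iv, v, vi

i → match
ii → no match
iii → no match — must end with "2"
iv → match
v → match
vi → match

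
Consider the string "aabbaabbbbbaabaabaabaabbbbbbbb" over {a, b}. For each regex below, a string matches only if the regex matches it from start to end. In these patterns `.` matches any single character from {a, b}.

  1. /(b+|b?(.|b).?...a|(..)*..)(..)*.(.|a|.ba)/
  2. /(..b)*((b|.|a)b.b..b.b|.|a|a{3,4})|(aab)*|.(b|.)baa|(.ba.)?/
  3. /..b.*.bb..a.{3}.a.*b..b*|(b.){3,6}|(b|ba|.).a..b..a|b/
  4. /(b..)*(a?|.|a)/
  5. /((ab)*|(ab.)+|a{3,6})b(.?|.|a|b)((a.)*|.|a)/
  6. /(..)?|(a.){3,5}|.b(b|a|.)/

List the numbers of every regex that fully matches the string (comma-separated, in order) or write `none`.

1 → match
2 → no match
3 → match
4 → no match
5 → no match
6 → no match

1, 3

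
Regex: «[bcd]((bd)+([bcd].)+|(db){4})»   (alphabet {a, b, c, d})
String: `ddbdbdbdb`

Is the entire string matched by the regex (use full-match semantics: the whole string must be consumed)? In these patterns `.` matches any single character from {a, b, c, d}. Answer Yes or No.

Yes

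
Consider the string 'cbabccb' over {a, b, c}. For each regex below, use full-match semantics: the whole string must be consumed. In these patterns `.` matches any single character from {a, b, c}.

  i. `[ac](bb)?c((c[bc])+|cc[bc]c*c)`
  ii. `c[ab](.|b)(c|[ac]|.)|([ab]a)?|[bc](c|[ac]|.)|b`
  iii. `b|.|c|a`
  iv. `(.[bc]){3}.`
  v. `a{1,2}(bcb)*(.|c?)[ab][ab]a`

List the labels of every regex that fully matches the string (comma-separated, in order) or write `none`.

iv

i → no match
ii → no match
iii → no match
iv → match
v → no match — must start with 'a'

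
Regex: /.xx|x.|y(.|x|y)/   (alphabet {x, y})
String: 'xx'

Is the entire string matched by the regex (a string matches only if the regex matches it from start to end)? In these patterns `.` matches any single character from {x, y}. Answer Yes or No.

Yes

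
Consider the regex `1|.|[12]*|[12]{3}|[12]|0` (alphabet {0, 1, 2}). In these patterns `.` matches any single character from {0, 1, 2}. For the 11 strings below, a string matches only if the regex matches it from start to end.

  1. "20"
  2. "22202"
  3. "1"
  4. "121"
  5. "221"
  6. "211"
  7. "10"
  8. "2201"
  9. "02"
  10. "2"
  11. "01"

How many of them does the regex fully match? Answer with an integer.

1 → no match
2 → no match
3 → match
4 → match
5 → match
6 → match
7 → no match
8 → no match
9 → no match
10 → match
11 → no match
Total matched: 5

5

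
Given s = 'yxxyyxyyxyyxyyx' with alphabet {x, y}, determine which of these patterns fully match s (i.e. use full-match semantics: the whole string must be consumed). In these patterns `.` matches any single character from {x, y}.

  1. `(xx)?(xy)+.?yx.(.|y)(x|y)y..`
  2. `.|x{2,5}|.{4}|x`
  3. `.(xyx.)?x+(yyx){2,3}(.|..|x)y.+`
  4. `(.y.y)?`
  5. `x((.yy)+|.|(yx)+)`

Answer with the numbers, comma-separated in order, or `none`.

3

1 → no match
2 → no match
3 → match
4 → no match
5 → no match — must start with 'x'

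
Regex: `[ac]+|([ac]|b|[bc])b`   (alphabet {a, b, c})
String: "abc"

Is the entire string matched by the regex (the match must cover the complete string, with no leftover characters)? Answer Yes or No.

No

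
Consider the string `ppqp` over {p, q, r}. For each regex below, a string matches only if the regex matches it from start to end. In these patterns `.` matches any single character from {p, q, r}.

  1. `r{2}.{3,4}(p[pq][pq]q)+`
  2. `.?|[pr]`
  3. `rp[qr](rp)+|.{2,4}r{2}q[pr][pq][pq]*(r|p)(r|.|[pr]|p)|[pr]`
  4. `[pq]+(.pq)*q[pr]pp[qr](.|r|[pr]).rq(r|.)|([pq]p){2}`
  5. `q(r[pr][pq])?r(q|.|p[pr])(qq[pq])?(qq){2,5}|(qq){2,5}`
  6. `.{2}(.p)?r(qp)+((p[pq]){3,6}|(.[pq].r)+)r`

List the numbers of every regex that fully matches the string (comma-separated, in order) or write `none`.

1 → no match — must start with `r`
2 → no match
3 → no match
4 → match
5 → no match — must end with `qq`
6 → no match — must end with `r`

4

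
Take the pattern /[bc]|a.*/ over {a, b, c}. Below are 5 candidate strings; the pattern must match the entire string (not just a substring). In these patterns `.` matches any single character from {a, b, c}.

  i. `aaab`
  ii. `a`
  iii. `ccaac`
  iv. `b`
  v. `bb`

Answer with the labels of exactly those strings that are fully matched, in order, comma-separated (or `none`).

i, ii, iv

i → match
ii → match
iii → no match
iv → match
v → no match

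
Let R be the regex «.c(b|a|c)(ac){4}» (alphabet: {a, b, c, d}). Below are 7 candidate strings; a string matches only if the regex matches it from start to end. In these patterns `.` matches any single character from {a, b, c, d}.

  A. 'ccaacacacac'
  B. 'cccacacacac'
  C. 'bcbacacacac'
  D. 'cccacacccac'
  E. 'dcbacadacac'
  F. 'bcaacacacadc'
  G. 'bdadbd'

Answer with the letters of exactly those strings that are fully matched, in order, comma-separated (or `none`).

A → match
B → match
C → match
D → no match
E → no match
F → no match — must end with 'ac'
G → no match — must end with 'ac'

A, B, C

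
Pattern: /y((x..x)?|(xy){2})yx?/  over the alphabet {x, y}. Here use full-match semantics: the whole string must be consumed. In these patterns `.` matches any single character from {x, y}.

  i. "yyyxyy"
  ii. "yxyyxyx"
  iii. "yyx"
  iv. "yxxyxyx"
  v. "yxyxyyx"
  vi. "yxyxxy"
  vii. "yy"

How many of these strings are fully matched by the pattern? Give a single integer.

i → no match
ii → match
iii → match
iv → match
v → match
vi → match
vii → match
Total matched: 6

6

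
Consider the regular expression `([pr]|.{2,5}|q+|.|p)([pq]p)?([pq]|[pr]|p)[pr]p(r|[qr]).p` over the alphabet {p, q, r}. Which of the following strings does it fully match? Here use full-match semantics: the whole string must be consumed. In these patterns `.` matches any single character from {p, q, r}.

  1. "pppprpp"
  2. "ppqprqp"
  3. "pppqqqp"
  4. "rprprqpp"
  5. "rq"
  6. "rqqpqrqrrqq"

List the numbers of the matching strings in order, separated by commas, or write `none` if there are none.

1

1. "pppprpp" → match
2. "ppqprqp" → no match
3. "pppqqqp" → no match
4. "rprprqpp" → no match
5. "rq" → no match — must end with "p"
6. "rqqpqrqrrqq" → no match — must end with "p"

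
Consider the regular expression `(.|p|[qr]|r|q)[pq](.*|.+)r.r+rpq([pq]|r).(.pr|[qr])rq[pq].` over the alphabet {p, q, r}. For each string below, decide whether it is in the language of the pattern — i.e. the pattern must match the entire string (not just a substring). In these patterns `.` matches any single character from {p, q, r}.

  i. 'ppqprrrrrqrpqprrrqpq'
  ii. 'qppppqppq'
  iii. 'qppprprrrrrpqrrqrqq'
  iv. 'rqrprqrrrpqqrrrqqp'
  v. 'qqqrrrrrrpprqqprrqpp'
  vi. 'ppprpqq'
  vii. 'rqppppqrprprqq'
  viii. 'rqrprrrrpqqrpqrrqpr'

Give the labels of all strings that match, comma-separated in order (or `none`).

iv

i → no match
ii → no match
iii → no match
iv → match
v → no match
vi → no match
vii → no match
viii → no match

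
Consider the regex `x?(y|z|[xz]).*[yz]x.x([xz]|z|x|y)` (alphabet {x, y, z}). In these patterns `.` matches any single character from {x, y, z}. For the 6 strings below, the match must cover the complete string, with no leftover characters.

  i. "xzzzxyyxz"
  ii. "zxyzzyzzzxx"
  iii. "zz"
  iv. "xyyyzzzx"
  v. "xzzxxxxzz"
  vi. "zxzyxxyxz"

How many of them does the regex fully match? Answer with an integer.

i → no match
ii → no match
iii → no match
iv → no match
v → no match
vi → no match
Total matched: 0

0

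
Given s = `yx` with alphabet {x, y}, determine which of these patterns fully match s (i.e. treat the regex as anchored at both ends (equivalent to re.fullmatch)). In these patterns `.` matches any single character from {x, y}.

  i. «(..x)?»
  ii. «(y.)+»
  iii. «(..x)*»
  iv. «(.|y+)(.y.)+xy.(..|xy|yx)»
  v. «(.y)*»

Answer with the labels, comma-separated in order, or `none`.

ii

i → no match
ii → match
iii → no match
iv → no match
v → no match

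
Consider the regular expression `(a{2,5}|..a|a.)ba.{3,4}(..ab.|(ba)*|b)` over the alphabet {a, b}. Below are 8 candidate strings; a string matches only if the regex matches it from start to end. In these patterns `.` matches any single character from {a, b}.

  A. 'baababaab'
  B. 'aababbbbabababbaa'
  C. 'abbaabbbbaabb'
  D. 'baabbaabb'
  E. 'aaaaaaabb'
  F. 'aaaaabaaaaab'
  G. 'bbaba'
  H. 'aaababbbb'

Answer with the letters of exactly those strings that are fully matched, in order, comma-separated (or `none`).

A, C, F, H

A. 'baababaab' → match
B → no match
C → match
D. 'baabbaabb' → no match
E. 'aaaaaaabb' → no match
F. 'aaaaabaaaaab' → match
G. 'bbaba' → no match
H. 'aaababbbb' → match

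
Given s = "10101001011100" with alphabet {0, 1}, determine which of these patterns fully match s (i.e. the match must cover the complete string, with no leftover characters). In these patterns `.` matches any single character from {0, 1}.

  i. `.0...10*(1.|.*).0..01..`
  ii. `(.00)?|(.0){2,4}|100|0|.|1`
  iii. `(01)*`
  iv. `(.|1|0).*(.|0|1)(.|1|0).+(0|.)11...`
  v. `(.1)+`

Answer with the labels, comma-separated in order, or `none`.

i → no match
ii → no match
iii → no match
iv → match
v → no match — must end with "1"

iv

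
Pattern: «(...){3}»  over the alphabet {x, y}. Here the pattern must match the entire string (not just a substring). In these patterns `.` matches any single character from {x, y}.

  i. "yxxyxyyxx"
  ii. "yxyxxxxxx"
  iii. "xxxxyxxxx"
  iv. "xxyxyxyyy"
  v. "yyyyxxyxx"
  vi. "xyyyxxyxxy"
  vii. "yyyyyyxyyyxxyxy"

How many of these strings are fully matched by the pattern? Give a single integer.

5

i → match
ii → match
iii → match
iv → match
v → match
vi → no match
vii → no match
Total matched: 5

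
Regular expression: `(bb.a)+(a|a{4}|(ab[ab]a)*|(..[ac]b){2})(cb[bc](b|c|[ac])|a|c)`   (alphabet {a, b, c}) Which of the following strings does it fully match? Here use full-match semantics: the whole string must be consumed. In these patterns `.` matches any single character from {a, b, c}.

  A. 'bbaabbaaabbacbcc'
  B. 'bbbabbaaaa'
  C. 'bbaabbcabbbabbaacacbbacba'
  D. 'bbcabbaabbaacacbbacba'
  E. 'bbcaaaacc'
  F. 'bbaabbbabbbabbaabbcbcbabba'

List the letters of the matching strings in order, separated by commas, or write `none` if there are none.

A → match
B. 'bbbabbaaaa' → match
C → match
D → match
E. 'bbcaaaacc' → no match
F → no match

A, B, C, D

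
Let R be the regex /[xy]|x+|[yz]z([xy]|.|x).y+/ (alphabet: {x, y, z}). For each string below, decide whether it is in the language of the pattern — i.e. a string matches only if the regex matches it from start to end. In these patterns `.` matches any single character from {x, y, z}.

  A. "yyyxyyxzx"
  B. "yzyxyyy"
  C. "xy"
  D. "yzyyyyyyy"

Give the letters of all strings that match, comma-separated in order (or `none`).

A → no match
B → match
C → no match
D → match

B, D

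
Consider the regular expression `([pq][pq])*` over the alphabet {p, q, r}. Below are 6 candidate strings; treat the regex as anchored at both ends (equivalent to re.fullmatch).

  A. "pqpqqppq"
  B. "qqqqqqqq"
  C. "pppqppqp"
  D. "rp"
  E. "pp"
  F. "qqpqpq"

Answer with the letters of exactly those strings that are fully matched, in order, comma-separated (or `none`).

A → match
B → match
C → match
D → no match
E → match
F → match

A, B, C, E, F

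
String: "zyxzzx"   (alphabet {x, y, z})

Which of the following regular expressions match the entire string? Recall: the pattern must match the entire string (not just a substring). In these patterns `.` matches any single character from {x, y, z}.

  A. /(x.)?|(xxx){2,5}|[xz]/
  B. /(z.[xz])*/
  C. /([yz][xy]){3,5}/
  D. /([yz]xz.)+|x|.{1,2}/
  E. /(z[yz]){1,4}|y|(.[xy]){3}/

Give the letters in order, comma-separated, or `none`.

A → no match
B → match
C → no match
D → no match
E → no match

B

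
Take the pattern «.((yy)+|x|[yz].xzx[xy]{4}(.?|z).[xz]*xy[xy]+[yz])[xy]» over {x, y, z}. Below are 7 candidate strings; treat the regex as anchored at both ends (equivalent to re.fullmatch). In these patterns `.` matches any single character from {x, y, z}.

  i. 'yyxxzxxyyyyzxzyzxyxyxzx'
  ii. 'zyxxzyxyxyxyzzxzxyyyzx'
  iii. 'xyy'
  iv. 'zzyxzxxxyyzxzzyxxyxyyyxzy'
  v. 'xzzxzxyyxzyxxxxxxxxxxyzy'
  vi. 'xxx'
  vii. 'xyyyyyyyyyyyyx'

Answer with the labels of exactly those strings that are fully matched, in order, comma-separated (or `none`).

vi, vii

i → no match
ii → no match
iii → no match
iv → no match
v → no match
vi → match
vii → match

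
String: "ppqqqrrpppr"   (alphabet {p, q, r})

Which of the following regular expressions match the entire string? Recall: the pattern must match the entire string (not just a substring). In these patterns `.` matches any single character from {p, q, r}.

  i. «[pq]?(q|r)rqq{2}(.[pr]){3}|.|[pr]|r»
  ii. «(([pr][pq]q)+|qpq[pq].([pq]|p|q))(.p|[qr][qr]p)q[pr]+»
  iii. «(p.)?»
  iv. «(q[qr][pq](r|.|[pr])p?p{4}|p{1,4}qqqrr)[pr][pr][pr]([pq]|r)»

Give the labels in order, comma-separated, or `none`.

i → no match
ii → no match
iii → no match
iv → match

iv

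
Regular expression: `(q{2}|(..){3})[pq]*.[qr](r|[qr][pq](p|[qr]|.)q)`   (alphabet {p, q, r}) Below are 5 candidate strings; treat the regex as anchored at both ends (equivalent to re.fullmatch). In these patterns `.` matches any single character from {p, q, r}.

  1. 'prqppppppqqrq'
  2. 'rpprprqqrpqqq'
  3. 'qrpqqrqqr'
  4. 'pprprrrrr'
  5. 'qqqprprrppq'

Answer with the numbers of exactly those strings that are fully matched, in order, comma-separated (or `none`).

1 → no match
2 → no match
3. 'qrpqqrqqr' → match
4. 'pprprrrrr' → match
5. 'qqqprprrppq' → no match

3, 4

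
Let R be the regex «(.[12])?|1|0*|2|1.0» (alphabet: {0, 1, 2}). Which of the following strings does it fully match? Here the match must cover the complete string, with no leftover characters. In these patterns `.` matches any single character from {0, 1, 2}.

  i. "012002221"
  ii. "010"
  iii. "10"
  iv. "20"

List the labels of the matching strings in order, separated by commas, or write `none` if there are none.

i → no match
ii → no match
iii → no match
iv → no match

none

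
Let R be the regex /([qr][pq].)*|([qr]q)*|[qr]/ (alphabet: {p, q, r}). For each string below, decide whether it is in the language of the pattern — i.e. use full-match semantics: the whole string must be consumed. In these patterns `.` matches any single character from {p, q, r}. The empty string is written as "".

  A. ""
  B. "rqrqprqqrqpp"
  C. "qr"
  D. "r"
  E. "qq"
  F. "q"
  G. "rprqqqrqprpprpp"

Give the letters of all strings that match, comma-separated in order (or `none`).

A → match
B → match
C → no match
D → match
E → match
F → match
G → match

A, B, D, E, F, G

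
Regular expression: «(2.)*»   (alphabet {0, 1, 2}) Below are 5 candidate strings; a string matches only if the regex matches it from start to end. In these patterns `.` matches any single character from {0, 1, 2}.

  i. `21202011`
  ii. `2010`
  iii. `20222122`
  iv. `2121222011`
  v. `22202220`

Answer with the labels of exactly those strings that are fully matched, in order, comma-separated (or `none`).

iii, v

i → no match
ii → no match
iii → match
iv → no match
v → match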